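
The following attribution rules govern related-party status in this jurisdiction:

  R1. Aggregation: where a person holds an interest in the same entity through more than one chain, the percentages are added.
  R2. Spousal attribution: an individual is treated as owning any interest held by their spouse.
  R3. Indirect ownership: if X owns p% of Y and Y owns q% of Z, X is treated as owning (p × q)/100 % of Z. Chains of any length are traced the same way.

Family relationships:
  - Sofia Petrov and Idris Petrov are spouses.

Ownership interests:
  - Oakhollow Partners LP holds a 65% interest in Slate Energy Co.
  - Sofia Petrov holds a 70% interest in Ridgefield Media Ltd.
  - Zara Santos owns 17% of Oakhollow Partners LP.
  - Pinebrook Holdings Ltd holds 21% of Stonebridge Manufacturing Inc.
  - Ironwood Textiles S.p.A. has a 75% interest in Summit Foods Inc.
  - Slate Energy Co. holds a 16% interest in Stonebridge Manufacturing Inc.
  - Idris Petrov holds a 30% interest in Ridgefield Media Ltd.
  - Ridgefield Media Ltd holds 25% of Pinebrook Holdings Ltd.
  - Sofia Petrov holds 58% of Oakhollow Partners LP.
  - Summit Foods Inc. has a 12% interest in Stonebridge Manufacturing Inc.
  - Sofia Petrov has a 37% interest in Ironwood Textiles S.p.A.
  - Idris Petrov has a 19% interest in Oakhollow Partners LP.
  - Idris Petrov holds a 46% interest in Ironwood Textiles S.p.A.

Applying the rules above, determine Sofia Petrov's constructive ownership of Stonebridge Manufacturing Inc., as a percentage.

20.728%

By spousal attribution (R2), Sofia Petrov is treated as also owning Idris Petrov's interest in Ironwood Textiles S.p.A, giving 37% + 46% = 83%.
By spousal attribution (R2), Sofia Petrov is treated as also owning Idris Petrov's interest in Oakhollow Partners LP, giving 58% + 19% = 77%.
By spousal attribution (R2), Sofia Petrov is treated as also owning Idris Petrov's interest in Ridgefield Media Ltd, giving 70% + 30% = 100%.
Chain via Ironwood Textiles S.p.A. → Summit Foods Inc. (R3): 83% × 75% × 12% = 7.47% of Stonebridge Manufacturing Inc.
Chain via Oakhollow Partners LP → Slate Energy Co. (R3): 77% × 65% × 16% = 8.008% of Stonebridge Manufacturing Inc.
Chain via Ridgefield Media Ltd → Pinebrook Holdings Ltd (R3): 100% × 25% × 21% = 5.25% of Stonebridge Manufacturing Inc.
Aggregating (R1): 7.47% + 8.008% + 5.25% = 20.728%.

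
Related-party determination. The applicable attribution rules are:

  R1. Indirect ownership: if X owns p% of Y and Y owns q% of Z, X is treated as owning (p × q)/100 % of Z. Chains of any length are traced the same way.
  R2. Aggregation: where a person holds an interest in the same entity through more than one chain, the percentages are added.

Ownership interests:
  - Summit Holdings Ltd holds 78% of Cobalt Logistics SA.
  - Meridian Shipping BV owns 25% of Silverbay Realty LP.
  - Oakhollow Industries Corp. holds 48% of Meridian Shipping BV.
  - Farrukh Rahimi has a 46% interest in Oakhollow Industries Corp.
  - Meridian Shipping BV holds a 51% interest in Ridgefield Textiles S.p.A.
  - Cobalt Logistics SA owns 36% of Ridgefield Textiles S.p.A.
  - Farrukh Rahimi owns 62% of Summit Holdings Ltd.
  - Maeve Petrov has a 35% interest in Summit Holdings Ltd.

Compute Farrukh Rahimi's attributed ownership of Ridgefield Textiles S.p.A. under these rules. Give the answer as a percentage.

28.6704%

Chain via Oakhollow Industries Corp. → Meridian Shipping BV (R1): 46% × 48% × 51% = 11.2608% of Ridgefield Textiles S.p.A.
Chain via Summit Holdings Ltd → Cobalt Logistics SA (R1): 62% × 78% × 36% = 17.4096% of Ridgefield Textiles S.p.A.
Aggregating (R2): 11.2608% + 17.4096% = 28.6704%.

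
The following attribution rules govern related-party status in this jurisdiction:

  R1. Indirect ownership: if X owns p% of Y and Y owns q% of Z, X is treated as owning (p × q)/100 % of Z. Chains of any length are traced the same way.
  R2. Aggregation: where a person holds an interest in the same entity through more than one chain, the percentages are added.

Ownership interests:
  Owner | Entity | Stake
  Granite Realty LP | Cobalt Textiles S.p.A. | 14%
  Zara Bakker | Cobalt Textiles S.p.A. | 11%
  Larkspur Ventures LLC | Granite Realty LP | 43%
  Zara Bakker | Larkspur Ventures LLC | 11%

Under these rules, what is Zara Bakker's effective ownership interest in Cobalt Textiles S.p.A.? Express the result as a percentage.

Chain via Larkspur Ventures LLC → Granite Realty LP (R1): 11% × 43% × 14% = 0.6622% of Cobalt Textiles S.p.A.
Direct interest in Cobalt Textiles S.p.A: 11%.
Aggregating (R2): 0.6622% + 11% = 11.6622%.

11.6622%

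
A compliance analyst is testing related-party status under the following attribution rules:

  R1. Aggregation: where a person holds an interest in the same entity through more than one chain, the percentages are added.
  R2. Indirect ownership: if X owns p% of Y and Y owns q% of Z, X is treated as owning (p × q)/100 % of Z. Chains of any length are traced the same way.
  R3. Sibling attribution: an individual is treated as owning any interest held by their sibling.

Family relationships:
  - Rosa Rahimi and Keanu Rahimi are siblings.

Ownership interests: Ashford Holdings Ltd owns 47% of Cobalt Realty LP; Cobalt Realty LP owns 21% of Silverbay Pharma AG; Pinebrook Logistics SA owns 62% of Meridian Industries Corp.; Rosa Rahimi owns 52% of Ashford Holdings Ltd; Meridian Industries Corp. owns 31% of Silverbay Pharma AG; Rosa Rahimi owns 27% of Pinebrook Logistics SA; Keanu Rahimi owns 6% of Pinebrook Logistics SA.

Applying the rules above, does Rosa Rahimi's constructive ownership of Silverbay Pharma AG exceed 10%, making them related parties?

By sibling attribution (R3), Rosa Rahimi is treated as also owning Keanu Rahimi's interest in Pinebrook Logistics SA, giving 27% + 6% = 33%.
Chain via Pinebrook Logistics SA → Meridian Industries Corp. (R2): 33% × 62% × 31% = 6.3426% of Silverbay Pharma AG.
Chain via Ashford Holdings Ltd → Cobalt Realty LP (R2): 52% × 47% × 21% = 5.1324% of Silverbay Pharma AG.
Aggregating (R1): 6.3426% + 5.1324% = 11.475%.
11.475% exceeds the 10% threshold, so Rosa is a related party to Silverbay Pharma AG.

Yes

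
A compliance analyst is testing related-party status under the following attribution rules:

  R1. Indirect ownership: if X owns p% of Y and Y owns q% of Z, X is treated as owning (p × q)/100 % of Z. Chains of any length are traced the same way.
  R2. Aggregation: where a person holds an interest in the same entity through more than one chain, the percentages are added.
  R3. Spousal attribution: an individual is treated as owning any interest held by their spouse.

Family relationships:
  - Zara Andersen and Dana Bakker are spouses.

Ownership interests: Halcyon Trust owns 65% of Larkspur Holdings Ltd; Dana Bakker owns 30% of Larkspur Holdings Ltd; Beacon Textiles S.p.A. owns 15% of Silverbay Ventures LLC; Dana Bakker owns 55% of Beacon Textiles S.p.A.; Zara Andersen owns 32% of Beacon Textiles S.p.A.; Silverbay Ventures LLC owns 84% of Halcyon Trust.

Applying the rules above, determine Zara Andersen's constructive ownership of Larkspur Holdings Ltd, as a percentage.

By spousal attribution (R3), Zara Andersen is treated as also owning Dana Bakker's interest in Beacon Textiles S.p.A, giving 32% + 55% = 87%.
By spousal attribution (R3), Zara Andersen is treated as owning Dana Bakker's 30% interest in Larkspur Holdings Ltd.
Chain via Beacon Textiles S.p.A. → Silverbay Ventures LLC → Halcyon Trust (R1): 87% × 15% × 84% × 65% = 7.1253% of Larkspur Holdings Ltd.
Direct interest in Larkspur Holdings Ltd: 30%.
Aggregating (R2): 7.1253% + 30% = 37.1253%.

37.1253%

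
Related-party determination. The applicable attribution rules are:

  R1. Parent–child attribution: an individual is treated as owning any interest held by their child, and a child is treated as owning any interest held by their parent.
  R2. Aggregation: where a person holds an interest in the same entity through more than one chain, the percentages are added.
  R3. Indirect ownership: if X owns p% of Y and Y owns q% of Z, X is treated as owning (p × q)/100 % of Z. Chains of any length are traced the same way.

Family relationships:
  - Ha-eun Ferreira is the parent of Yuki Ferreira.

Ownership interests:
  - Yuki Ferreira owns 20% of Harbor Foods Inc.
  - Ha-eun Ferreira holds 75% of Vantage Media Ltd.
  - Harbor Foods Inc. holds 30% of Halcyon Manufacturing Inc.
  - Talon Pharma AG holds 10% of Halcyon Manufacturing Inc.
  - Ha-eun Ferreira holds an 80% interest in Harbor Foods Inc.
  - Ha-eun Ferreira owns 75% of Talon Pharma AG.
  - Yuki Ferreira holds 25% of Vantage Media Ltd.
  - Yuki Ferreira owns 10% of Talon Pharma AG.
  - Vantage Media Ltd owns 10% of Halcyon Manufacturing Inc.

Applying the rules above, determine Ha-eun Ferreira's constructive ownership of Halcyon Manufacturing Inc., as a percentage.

48.5%

By parent–child attribution (R1), Ha-eun Ferreira is treated as also owning Yuki Ferreira's interest in Talon Pharma AG, giving 75% + 10% = 85%.
By parent–child attribution (R1), Ha-eun Ferreira is treated as also owning Yuki Ferreira's interest in Vantage Media Ltd, giving 75% + 25% = 100%.
By parent–child attribution (R1), Ha-eun Ferreira is treated as also owning Yuki Ferreira's interest in Harbor Foods Inc, giving 80% + 20% = 100%.
Chain via Talon Pharma AG (R3): 85% × 10% = 8.5% of Halcyon Manufacturing Inc.
Chain via Vantage Media Ltd (R3): 100% × 10% = 10% of Halcyon Manufacturing Inc.
Chain via Harbor Foods Inc. (R3): 100% × 30% = 30% of Halcyon Manufacturing Inc.
Aggregating (R2): 8.5% + 10% + 30% = 48.5%.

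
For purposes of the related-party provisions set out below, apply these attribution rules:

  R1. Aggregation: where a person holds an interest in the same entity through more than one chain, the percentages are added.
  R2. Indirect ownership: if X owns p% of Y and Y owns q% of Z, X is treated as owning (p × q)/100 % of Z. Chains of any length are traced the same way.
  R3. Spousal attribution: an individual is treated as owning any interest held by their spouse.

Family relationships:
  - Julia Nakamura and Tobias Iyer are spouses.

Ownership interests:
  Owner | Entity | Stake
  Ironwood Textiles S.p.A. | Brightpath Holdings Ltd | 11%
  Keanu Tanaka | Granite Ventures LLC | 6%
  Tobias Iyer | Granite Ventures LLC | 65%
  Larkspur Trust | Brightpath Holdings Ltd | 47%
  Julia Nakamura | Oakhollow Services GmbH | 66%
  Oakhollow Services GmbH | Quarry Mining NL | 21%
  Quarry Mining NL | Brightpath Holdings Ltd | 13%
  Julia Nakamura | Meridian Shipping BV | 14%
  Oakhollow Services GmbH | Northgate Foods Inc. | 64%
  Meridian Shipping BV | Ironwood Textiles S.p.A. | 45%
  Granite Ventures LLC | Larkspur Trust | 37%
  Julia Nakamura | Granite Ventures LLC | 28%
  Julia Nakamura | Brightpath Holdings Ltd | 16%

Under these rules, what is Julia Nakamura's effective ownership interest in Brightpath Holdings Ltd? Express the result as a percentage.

By spousal attribution (R3), Julia Nakamura is treated as also owning Tobias Iyer's interest in Granite Ventures LLC, giving 28% + 65% = 93%.
Chain via Meridian Shipping BV → Ironwood Textiles S.p.A. (R2): 14% × 45% × 11% = 0.693% of Brightpath Holdings Ltd.
Chain via Oakhollow Services GmbH → Quarry Mining NL (R2): 66% × 21% × 13% = 1.8018% of Brightpath Holdings Ltd.
Chain via Granite Ventures LLC → Larkspur Trust (R2): 93% × 37% × 47% = 16.1727% of Brightpath Holdings Ltd.
Direct interest in Brightpath Holdings Ltd: 16%.
Aggregating (R1): 0.693% + 1.8018% + 16.1727% + 16% = 34.6675%.

34.6675%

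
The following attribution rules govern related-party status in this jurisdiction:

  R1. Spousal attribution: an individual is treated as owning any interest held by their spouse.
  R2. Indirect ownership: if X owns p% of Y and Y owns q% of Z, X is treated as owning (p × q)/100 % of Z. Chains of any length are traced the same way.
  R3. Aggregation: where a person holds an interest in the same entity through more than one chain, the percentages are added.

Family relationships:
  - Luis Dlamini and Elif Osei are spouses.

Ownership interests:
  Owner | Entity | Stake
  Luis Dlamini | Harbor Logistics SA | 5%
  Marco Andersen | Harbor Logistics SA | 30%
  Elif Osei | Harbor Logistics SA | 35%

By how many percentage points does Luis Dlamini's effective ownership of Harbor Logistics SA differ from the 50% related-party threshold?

10

By spousal attribution (R1), Luis Dlamini is treated as also owning Elif Osei's interest in Harbor Logistics SA, giving 5% + 35% = 40%.
Direct interest in Harbor Logistics SA: 40%.
40% falls short of the 50% threshold by 10 percentage points.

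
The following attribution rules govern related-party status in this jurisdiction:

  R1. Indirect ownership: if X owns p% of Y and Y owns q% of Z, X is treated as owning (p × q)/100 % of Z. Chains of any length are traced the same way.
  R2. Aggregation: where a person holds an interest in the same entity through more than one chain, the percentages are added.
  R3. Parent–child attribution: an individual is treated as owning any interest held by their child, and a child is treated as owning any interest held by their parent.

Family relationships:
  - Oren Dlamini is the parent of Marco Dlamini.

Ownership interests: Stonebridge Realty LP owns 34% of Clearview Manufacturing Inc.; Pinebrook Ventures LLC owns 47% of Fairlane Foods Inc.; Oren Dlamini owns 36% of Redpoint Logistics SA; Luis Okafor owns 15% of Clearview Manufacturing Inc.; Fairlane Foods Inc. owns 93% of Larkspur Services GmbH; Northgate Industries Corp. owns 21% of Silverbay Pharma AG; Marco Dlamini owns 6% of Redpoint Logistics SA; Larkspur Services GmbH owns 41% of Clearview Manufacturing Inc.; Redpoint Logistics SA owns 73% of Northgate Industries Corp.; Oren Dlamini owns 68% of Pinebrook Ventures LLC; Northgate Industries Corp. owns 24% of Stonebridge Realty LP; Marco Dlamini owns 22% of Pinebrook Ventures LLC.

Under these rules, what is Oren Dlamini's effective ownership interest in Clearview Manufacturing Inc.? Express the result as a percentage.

By parent–child attribution (R3), Oren Dlamini is treated as also owning Marco Dlamini's interest in Redpoint Logistics SA, giving 36% + 6% = 42%.
By parent–child attribution (R3), Oren Dlamini is treated as also owning Marco Dlamini's interest in Pinebrook Ventures LLC, giving 68% + 22% = 90%.
Chain via Redpoint Logistics SA → Northgate Industries Corp. → Stonebridge Realty LP (R1): 42% × 73% × 24% × 34% = 2.501856% of Clearview Manufacturing Inc.
Chain via Pinebrook Ventures LLC → Fairlane Foods Inc. → Larkspur Services GmbH (R1): 90% × 47% × 93% × 41% = 16.12899% of Clearview Manufacturing Inc.
Aggregating (R2): 2.501856% + 16.12899% = 18.630846%.

18.630846%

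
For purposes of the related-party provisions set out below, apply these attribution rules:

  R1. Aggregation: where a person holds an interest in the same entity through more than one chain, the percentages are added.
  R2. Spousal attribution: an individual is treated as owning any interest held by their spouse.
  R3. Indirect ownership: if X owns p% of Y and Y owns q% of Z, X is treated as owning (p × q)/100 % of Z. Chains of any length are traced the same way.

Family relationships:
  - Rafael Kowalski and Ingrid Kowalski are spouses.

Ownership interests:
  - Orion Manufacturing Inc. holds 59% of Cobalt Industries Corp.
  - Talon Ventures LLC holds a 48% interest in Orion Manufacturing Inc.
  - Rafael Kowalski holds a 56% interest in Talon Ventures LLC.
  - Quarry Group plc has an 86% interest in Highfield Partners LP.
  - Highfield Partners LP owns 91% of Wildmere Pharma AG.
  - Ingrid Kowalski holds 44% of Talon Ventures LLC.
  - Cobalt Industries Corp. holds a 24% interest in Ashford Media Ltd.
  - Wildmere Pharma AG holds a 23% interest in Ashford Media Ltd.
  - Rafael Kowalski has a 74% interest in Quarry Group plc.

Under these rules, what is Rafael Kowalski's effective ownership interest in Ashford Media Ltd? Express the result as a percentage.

20.116652%

By spousal attribution (R2), Rafael Kowalski is treated as also owning Ingrid Kowalski's interest in Talon Ventures LLC, giving 56% + 44% = 100%.
Chain via Quarry Group plc → Highfield Partners LP → Wildmere Pharma AG (R3): 74% × 86% × 91% × 23% = 13.319852% of Ashford Media Ltd.
Chain via Talon Ventures LLC → Orion Manufacturing Inc. → Cobalt Industries Corp. (R3): 100% × 48% × 59% × 24% = 6.7968% of Ashford Media Ltd.
Aggregating (R1): 13.319852% + 6.7968% = 20.116652%.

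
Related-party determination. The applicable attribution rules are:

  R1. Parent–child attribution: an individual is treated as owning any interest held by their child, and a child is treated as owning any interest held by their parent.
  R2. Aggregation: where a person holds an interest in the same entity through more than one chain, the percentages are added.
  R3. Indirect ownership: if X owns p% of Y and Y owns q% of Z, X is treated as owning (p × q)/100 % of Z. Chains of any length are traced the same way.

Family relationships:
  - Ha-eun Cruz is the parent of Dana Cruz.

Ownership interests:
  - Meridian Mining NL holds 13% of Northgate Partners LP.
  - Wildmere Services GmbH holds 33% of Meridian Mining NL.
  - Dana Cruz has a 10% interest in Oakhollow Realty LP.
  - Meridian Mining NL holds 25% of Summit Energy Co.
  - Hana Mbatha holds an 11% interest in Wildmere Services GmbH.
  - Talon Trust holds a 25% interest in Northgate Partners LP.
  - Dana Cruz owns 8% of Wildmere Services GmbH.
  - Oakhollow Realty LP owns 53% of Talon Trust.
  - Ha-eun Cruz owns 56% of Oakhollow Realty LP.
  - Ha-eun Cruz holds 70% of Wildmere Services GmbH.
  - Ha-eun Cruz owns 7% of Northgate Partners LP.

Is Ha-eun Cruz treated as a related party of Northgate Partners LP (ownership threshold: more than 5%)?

By parent–child attribution (R1), Ha-eun Cruz is treated as also owning Dana Cruz's interest in Wildmere Services GmbH, giving 70% + 8% = 78%.
By parent–child attribution (R1), Ha-eun Cruz is treated as also owning Dana Cruz's interest in Oakhollow Realty LP, giving 56% + 10% = 66%.
Chain via Wildmere Services GmbH → Meridian Mining NL (R3): 78% × 33% × 13% = 3.3462% of Northgate Partners LP.
Chain via Oakhollow Realty LP → Talon Trust (R3): 66% × 53% × 25% = 8.745% of Northgate Partners LP.
Direct interest in Northgate Partners LP: 7%.
Aggregating (R2): 3.3462% + 8.745% + 7% = 19.0912%.
19.0912% exceeds the 5% threshold, so Ha-eun is a related party to Northgate Partners LP.

Yes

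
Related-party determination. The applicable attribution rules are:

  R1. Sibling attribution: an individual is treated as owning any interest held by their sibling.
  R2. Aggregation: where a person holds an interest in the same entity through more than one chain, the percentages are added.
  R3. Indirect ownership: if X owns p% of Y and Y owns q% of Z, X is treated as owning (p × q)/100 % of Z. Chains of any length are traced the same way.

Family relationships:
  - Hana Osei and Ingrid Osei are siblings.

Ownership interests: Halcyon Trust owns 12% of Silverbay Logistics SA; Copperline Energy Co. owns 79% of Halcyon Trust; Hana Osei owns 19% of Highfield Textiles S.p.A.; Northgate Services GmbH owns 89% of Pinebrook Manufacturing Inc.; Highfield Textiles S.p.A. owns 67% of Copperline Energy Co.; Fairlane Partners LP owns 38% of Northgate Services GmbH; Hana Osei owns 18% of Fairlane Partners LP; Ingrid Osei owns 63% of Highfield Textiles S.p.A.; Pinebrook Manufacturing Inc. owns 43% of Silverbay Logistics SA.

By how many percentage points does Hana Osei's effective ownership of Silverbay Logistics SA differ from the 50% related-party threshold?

42.17402

By sibling attribution (R1), Hana Osei is treated as also owning Ingrid Osei's interest in Highfield Textiles S.p.A, giving 19% + 63% = 82%.
Chain via Fairlane Partners LP → Northgate Services GmbH → Pinebrook Manufacturing Inc. (R3): 18% × 38% × 89% × 43% = 2.617668% of Silverbay Logistics SA.
Chain via Highfield Textiles S.p.A. → Copperline Energy Co. → Halcyon Trust (R3): 82% × 67% × 79% × 12% = 5.208312% of Silverbay Logistics SA.
Aggregating (R2): 2.617668% + 5.208312% = 7.82598%.
7.82598% falls short of the 50% threshold by 42.17402 percentage points.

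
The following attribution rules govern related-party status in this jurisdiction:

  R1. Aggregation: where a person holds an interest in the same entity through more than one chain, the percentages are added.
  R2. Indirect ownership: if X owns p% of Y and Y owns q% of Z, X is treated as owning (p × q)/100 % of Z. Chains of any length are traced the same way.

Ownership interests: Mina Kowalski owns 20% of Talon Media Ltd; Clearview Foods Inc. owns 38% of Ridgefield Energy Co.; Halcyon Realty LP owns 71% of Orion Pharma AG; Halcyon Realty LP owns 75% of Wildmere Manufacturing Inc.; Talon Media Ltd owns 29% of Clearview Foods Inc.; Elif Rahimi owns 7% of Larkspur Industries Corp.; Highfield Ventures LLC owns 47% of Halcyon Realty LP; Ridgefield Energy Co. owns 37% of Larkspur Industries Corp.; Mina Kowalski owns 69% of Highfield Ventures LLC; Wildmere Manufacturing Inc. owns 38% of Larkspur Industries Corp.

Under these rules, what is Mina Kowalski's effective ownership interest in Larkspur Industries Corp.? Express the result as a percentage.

Chain via Talon Media Ltd → Clearview Foods Inc. → Ridgefield Energy Co. (R2): 20% × 29% × 38% × 37% = 0.81548% of Larkspur Industries Corp.
Chain via Highfield Ventures LLC → Halcyon Realty LP → Wildmere Manufacturing Inc. (R2): 69% × 47% × 75% × 38% = 9.24255% of Larkspur Industries Corp.
Aggregating (R1): 0.81548% + 9.24255% = 10.05803%.

10.05803%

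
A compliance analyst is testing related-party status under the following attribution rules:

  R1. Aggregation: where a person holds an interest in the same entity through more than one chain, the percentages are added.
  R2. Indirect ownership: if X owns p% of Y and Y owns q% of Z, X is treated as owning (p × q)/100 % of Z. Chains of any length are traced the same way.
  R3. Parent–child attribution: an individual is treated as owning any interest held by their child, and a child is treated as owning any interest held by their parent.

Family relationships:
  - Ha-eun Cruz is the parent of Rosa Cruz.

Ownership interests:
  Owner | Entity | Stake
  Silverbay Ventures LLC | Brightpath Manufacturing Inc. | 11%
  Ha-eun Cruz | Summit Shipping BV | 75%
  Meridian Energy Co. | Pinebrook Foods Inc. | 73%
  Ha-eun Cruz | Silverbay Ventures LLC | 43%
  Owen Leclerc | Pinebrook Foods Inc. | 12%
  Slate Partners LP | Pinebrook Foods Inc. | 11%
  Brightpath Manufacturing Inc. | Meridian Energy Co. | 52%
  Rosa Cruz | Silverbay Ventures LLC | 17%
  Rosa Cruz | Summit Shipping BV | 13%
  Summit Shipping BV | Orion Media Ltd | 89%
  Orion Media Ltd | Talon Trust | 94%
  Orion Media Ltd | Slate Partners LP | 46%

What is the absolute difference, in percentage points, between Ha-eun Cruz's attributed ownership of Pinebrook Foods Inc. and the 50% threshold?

43.531648

By parent–child attribution (R3), Ha-eun Cruz is treated as also owning Rosa Cruz's interest in Silverbay Ventures LLC, giving 43% + 17% = 60%.
By parent–child attribution (R3), Ha-eun Cruz is treated as also owning Rosa Cruz's interest in Summit Shipping BV, giving 75% + 13% = 88%.
Chain via Silverbay Ventures LLC → Brightpath Manufacturing Inc. → Meridian Energy Co. (R2): 60% × 11% × 52% × 73% = 2.50536% of Pinebrook Foods Inc.
Chain via Summit Shipping BV → Orion Media Ltd → Slate Partners LP (R2): 88% × 89% × 46% × 11% = 3.962992% of Pinebrook Foods Inc.
Aggregating (R1): 2.50536% + 3.962992% = 6.468352%.
6.468352% falls short of the 50% threshold by 43.531648 percentage points.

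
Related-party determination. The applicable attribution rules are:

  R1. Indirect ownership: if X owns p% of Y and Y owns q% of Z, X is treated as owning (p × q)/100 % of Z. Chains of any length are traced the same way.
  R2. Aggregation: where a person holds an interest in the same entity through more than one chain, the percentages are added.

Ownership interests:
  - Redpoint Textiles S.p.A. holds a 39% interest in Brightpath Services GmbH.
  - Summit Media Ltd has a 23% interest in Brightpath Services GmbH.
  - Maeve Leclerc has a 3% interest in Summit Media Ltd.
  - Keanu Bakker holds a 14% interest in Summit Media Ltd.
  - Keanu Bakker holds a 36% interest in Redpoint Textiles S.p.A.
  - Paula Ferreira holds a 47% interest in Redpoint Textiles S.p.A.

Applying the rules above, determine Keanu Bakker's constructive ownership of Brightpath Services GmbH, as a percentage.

17.26%

Chain via Redpoint Textiles S.p.A. (R1): 36% × 39% = 14.04% of Brightpath Services GmbH.
Chain via Summit Media Ltd (R1): 14% × 23% = 3.22% of Brightpath Services GmbH.
Aggregating (R2): 14.04% + 3.22% = 17.26%.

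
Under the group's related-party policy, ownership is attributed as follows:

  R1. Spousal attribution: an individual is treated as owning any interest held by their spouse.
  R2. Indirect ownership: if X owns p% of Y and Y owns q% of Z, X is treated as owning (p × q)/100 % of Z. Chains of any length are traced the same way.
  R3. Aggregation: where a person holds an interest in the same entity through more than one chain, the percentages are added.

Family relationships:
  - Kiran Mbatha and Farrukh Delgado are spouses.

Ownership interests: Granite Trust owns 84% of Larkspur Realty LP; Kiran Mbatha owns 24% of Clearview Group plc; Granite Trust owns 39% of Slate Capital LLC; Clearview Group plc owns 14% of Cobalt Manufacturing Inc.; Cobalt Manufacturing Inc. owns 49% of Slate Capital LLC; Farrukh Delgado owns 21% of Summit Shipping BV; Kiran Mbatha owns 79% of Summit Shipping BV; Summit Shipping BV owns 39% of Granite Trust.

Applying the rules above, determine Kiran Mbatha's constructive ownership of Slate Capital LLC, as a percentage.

16.8564%

By spousal attribution (R1), Kiran Mbatha is treated as also owning Farrukh Delgado's interest in Summit Shipping BV, giving 79% + 21% = 100%.
Chain via Clearview Group plc → Cobalt Manufacturing Inc. (R2): 24% × 14% × 49% = 1.6464% of Slate Capital LLC.
Chain via Summit Shipping BV → Granite Trust (R2): 100% × 39% × 39% = 15.21% of Slate Capital LLC.
Aggregating (R3): 1.6464% + 15.21% = 16.8564%.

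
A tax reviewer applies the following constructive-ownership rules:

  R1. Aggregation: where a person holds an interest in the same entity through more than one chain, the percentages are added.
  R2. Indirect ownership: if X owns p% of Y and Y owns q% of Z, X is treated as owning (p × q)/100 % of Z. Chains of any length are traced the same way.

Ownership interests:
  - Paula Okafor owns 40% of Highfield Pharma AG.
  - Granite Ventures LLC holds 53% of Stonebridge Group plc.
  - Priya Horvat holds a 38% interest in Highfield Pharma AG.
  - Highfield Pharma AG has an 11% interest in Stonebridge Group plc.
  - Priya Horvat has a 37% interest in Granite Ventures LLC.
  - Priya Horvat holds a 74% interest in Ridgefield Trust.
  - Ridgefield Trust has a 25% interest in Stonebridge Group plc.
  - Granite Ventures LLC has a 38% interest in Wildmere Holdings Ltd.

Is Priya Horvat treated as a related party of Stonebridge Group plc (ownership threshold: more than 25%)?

Yes

Chain via Highfield Pharma AG (R2): 38% × 11% = 4.18% of Stonebridge Group plc.
Chain via Ridgefield Trust (R2): 74% × 25% = 18.5% of Stonebridge Group plc.
Chain via Granite Ventures LLC (R2): 37% × 53% = 19.61% of Stonebridge Group plc.
Aggregating (R1): 4.18% + 18.5% + 19.61% = 42.29%.
42.29% exceeds the 25% threshold, so Priya is a related party to Stonebridge Group plc.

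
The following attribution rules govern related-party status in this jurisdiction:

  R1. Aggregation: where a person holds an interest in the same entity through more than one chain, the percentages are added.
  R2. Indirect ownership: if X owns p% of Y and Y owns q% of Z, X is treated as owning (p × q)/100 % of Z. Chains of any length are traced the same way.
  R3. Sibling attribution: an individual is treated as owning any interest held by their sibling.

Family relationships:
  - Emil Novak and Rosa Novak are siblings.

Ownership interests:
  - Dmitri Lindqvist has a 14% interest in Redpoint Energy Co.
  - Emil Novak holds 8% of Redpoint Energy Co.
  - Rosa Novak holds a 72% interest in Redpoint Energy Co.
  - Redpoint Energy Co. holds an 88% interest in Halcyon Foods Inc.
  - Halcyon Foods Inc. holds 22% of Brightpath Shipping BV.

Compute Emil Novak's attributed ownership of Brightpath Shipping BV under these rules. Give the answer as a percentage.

15.488%

By sibling attribution (R3), Emil Novak is treated as also owning Rosa Novak's interest in Redpoint Energy Co, giving 8% + 72% = 80%.
Chain via Redpoint Energy Co. → Halcyon Foods Inc. (R2): 80% × 88% × 22% = 15.488% of Brightpath Shipping BV.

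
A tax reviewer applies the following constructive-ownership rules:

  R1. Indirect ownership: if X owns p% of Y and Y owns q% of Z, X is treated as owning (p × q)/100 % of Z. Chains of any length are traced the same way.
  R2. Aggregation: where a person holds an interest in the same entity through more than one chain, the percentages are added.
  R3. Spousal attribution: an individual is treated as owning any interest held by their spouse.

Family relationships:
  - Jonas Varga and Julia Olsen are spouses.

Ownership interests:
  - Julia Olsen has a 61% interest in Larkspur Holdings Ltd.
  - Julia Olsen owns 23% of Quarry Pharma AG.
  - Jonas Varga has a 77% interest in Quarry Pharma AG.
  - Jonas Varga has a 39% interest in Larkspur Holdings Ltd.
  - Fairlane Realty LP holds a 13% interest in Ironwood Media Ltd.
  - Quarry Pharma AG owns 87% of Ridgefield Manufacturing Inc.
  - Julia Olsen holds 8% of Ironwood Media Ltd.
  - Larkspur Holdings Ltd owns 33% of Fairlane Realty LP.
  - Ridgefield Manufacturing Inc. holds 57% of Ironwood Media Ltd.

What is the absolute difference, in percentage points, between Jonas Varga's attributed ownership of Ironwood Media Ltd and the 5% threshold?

By spousal attribution (R3), Jonas Varga is treated as also owning Julia Olsen's interest in Quarry Pharma AG, giving 77% + 23% = 100%.
By spousal attribution (R3), Jonas Varga is treated as also owning Julia Olsen's interest in Larkspur Holdings Ltd, giving 39% + 61% = 100%.
By spousal attribution (R3), Jonas Varga is treated as owning Julia Olsen's 8% interest in Ironwood Media Ltd.
Chain via Quarry Pharma AG → Ridgefield Manufacturing Inc. (R1): 100% × 87% × 57% = 49.59% of Ironwood Media Ltd.
Chain via Larkspur Holdings Ltd → Fairlane Realty LP (R1): 100% × 33% × 13% = 4.29% of Ironwood Media Ltd.
Direct interest in Ironwood Media Ltd: 8%.
Aggregating (R2): 49.59% + 4.29% + 8% = 61.88%.
61.88% exceeds the 5% threshold by 56.88 percentage points.

56.88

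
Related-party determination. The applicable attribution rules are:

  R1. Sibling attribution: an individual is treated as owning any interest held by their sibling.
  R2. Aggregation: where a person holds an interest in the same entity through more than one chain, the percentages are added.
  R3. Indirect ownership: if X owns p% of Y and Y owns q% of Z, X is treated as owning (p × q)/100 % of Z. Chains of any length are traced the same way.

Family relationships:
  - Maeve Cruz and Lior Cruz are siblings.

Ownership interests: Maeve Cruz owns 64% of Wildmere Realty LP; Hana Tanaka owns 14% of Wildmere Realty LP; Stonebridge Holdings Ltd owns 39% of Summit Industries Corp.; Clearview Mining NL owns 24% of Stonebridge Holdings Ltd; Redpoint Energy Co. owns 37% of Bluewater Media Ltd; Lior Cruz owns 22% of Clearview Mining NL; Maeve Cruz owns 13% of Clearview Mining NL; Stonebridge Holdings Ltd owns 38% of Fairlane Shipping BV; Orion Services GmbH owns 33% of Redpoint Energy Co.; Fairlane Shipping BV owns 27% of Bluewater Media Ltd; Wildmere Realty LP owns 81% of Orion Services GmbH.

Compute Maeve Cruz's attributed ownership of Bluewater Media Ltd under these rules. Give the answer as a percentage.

7.191504%

By sibling attribution (R1), Maeve Cruz is treated as also owning Lior Cruz's interest in Clearview Mining NL, giving 13% + 22% = 35%.
Chain via Wildmere Realty LP → Orion Services GmbH → Redpoint Energy Co. (R3): 64% × 81% × 33% × 37% = 6.329664% of Bluewater Media Ltd.
Chain via Clearview Mining NL → Stonebridge Holdings Ltd → Fairlane Shipping BV (R3): 35% × 24% × 38% × 27% = 0.86184% of Bluewater Media Ltd.
Aggregating (R2): 6.329664% + 0.86184% = 7.191504%.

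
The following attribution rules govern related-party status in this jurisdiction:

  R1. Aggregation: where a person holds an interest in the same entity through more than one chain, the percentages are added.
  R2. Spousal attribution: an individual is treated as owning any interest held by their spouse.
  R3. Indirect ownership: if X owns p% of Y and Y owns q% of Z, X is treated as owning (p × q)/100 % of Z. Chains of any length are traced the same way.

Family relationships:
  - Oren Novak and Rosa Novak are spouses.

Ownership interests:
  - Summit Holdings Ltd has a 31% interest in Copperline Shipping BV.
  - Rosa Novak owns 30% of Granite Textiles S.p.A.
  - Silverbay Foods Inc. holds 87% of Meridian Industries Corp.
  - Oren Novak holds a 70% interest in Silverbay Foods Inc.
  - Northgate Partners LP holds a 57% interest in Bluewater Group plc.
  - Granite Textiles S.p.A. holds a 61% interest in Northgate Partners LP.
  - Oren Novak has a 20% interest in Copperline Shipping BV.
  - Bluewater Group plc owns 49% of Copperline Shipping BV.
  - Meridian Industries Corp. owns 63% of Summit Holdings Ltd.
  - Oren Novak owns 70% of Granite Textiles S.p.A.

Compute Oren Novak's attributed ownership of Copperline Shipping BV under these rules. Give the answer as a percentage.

By spousal attribution (R2), Oren Novak is treated as also owning Rosa Novak's interest in Granite Textiles S.p.A, giving 70% + 30% = 100%.
Chain via Granite Textiles S.p.A. → Northgate Partners LP → Bluewater Group plc (R3): 100% × 61% × 57% × 49% = 17.0373% of Copperline Shipping BV.
Chain via Silverbay Foods Inc. → Meridian Industries Corp. → Summit Holdings Ltd (R3): 70% × 87% × 63% × 31% = 11.89377% of Copperline Shipping BV.
Direct interest in Copperline Shipping BV: 20%.
Aggregating (R1): 17.0373% + 11.89377% + 20% = 48.93107%.

48.93107%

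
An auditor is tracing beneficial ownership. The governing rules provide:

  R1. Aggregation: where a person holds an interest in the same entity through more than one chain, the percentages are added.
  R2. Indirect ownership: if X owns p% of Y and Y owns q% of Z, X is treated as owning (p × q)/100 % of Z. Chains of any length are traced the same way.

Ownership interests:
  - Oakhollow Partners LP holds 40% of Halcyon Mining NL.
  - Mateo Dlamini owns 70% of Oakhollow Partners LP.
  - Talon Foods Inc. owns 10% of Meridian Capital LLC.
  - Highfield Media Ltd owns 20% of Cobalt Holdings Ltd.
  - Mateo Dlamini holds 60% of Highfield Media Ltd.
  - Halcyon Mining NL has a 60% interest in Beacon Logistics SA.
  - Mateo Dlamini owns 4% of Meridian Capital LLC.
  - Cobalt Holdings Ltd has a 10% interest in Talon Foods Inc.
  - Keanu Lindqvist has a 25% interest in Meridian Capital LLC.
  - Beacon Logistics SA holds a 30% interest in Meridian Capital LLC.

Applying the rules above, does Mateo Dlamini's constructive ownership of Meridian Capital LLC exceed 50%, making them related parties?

Chain via Oakhollow Partners LP → Halcyon Mining NL → Beacon Logistics SA (R2): 70% × 40% × 60% × 30% = 5.04% of Meridian Capital LLC.
Chain via Highfield Media Ltd → Cobalt Holdings Ltd → Talon Foods Inc. (R2): 60% × 20% × 10% × 10% = 0.12% of Meridian Capital LLC.
Direct interest in Meridian Capital LLC: 4%.
Aggregating (R1): 5.04% + 0.12% + 4% = 9.16%.
9.16% does not exceed the 50% threshold, so Mateo is not a related party to Meridian Capital LLC.

No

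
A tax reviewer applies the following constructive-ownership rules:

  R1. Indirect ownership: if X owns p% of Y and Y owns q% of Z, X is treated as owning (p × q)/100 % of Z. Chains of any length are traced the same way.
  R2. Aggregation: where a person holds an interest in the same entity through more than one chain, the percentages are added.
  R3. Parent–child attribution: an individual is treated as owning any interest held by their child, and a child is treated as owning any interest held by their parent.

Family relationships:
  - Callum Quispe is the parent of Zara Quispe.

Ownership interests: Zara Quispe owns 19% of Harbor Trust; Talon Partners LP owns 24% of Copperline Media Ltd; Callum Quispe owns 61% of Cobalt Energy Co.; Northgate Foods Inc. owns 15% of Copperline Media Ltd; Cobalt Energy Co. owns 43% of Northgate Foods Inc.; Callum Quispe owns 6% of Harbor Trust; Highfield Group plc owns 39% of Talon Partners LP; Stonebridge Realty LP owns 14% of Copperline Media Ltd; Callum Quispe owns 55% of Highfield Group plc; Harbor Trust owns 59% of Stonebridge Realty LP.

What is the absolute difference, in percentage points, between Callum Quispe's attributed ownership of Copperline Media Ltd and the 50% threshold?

By parent–child attribution (R3), Callum Quispe is treated as also owning Zara Quispe's interest in Harbor Trust, giving 6% + 19% = 25%.
Chain via Highfield Group plc → Talon Partners LP (R1): 55% × 39% × 24% = 5.148% of Copperline Media Ltd.
Chain via Cobalt Energy Co. → Northgate Foods Inc. (R1): 61% × 43% × 15% = 3.9345% of Copperline Media Ltd.
Chain via Harbor Trust → Stonebridge Realty LP (R1): 25% × 59% × 14% = 2.065% of Copperline Media Ltd.
Aggregating (R2): 5.148% + 3.9345% + 2.065% = 11.1475%.
11.1475% falls short of the 50% threshold by 38.8525 percentage points.

38.8525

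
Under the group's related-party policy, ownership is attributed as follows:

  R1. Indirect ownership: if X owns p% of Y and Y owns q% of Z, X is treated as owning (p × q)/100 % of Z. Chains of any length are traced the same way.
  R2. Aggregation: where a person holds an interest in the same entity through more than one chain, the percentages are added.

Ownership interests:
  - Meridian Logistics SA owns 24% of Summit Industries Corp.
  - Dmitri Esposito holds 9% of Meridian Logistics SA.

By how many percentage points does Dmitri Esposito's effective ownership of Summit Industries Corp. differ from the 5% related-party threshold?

2.84

Chain via Meridian Logistics SA (R1): 9% × 24% = 2.16% of Summit Industries Corp.
2.16% falls short of the 5% threshold by 2.84 percentage points.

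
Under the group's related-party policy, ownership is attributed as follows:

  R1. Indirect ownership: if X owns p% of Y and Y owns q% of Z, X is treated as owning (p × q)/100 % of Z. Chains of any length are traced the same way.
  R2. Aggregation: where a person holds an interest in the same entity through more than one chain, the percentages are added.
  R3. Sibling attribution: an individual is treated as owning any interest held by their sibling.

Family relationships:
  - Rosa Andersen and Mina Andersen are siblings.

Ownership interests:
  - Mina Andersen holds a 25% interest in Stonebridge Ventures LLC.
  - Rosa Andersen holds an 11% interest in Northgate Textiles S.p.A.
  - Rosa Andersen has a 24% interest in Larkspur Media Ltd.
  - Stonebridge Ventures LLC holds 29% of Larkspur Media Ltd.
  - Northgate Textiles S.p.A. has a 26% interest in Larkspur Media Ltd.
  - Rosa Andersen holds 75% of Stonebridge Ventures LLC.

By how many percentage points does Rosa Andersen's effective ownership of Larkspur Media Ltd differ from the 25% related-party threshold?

30.86

By sibling attribution (R3), Rosa Andersen is treated as also owning Mina Andersen's interest in Stonebridge Ventures LLC, giving 75% + 25% = 100%.
Chain via Stonebridge Ventures LLC (R1): 100% × 29% = 29% of Larkspur Media Ltd.
Chain via Northgate Textiles S.p.A. (R1): 11% × 26% = 2.86% of Larkspur Media Ltd.
Direct interest in Larkspur Media Ltd: 24%.
Aggregating (R2): 29% + 2.86% + 24% = 55.86%.
55.86% exceeds the 25% threshold by 30.86 percentage points.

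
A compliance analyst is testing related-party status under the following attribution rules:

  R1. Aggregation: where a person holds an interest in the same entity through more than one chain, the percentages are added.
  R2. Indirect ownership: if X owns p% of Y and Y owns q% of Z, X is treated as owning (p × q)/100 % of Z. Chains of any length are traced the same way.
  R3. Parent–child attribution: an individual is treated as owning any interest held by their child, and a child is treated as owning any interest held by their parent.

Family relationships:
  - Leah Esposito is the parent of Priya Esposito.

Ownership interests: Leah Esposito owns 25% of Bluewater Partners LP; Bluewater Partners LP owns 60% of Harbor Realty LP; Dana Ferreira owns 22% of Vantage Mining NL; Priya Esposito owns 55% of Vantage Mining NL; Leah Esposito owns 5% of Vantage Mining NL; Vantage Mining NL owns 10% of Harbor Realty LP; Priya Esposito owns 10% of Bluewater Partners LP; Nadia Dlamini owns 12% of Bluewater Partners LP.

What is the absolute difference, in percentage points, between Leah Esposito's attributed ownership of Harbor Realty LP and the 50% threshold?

23

By parent–child attribution (R3), Leah Esposito is treated as also owning Priya Esposito's interest in Vantage Mining NL, giving 5% + 55% = 60%.
By parent–child attribution (R3), Leah Esposito is treated as also owning Priya Esposito's interest in Bluewater Partners LP, giving 25% + 10% = 35%.
Chain via Vantage Mining NL (R2): 60% × 10% = 6% of Harbor Realty LP.
Chain via Bluewater Partners LP (R2): 35% × 60% = 21% of Harbor Realty LP.
Aggregating (R1): 6% + 21% = 27%.
27% falls short of the 50% threshold by 23 percentage points.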